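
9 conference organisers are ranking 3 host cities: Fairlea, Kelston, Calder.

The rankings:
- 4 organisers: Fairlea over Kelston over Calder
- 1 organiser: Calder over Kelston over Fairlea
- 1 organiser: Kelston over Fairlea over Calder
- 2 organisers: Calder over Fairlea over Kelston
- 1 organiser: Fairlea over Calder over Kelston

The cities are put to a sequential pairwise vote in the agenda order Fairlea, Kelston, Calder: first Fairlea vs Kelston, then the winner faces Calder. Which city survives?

Fairlea

Round 1: Fairlea vs Kelston — 7–2, Fairlea advances.
Round 2: Fairlea vs Calder — 6–3, Fairlea advances.
The agenda winner is Fairlea.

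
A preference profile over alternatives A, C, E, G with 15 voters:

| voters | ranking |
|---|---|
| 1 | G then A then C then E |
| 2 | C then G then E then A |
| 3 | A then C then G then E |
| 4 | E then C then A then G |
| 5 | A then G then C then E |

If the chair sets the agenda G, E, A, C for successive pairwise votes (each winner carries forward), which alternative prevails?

Round 1: G vs E — 11–4, G advances.
Round 2: G vs A — 3–12, A advances.
Round 3: A vs C — 9–6, A advances.
A survives the agenda.

A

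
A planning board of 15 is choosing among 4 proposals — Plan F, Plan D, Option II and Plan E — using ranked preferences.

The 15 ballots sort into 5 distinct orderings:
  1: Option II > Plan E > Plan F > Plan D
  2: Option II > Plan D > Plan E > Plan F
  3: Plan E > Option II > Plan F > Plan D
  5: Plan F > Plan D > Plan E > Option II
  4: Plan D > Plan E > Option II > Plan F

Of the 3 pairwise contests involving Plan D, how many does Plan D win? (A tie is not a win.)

Plan D against each rival (15 council members):
Plan D vs Plan F: 6 to 9, Plan F.
Plan D vs Option II: Plan D preferred on 5+4 = 9 ballots; Plan D wins 9–6.
Plan D vs Plan E: 11 to 4, Plan D.
Plan D beats Option II, Plan E; loses to Plan F — 2 pairwise wins.

2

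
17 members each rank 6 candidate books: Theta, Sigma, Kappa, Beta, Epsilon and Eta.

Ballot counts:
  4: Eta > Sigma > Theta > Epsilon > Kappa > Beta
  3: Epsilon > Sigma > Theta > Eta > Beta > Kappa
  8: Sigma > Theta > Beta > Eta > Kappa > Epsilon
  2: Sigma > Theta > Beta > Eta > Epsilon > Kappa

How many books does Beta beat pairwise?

Beta against each rival (17 members):
Beta vs Theta: Theta, 17–0.
Beta vs Sigma: Beta preferred on 0 ballots; Sigma wins 17–0.
Beta vs Kappa: Beta wins 13–4.
Beta vs Epsilon: 8+2 = 10 for Beta, 7 for Epsilon — Beta by 10–7.
Beta vs Eta: Beta, 10–7.
Beta beats Kappa, Epsilon, Eta; loses to Theta, Sigma — 3 pairwise wins.

3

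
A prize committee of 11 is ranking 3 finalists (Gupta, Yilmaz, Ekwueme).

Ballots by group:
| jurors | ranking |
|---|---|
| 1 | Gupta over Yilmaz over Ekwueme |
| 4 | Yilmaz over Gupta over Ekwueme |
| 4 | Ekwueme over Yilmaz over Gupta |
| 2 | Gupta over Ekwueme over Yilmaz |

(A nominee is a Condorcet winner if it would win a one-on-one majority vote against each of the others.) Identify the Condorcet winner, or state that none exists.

none

Check each pair by majority over 11 ballots:
Gupta vs Yilmaz: Yilmaz, 8–3.
Gupta vs Ekwueme: Gupta preferred on 1+4+2 = 7 ballots; Gupta wins 7–4.
Yilmaz vs Ekwueme: Ekwueme wins 6–5.
Every nominee loses at least once (Gupta loses to Yilmaz; Yilmaz loses to Ekwueme; Ekwueme loses to Gupta). The majority relation contains the cycle Gupta → Ekwueme → Yilmaz → Gupta, so there is no Condorcet winner.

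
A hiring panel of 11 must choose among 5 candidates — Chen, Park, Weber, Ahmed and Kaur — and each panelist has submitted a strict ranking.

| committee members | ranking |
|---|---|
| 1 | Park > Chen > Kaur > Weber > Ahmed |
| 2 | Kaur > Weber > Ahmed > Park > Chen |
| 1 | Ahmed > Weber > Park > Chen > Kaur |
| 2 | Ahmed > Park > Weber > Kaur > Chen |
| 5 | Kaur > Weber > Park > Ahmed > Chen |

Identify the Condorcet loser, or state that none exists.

Chen

Head-to-head results (11 committee members):
Chen vs Park: Park wins 11–0.
Chen vs Weber: Weber wins 10–1.
Chen vs Ahmed: Ahmed, 10–1.
Chen vs Kaur: Chen is ranked higher on 1+1 = 2 ballots, Kaur on 9. Kaur wins 9–2.
Park–Weber: Weber 8–3.
Park vs Ahmed: Park is ranked higher on 1+5 = 6 ballots, Ahmed on 5. Park wins 6–5.
Park vs Kaur: 1+1+2 = 4 for Park, 7 for Kaur — Kaur by 7–4.
Weber vs Ahmed: Weber is ranked higher on 1+2+5 = 8 ballots, Ahmed on 3. Weber wins 8–3.
Weber–Kaur: Kaur 8–3.
Ahmed–Kaur: Kaur 8–3.
Only Chen has no wins; Chen is the Condorcet loser.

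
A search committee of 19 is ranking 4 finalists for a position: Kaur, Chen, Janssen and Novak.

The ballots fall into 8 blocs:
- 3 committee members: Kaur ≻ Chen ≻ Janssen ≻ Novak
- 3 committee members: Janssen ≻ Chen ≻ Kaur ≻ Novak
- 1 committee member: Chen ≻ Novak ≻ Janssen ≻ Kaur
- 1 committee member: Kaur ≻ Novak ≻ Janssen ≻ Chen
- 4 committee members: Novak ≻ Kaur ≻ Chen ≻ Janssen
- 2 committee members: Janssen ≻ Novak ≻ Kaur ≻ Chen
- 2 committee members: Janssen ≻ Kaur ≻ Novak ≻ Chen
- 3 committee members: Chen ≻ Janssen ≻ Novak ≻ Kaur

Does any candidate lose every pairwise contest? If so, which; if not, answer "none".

none

Pairwise majorities:
Kaur vs Chen: 3+1+4+2+2 = 12 for Kaur, 7 for Chen — Kaur by 12–7.
Kaur vs Janssen: 3+1+4 = 8 for Kaur, 11 for Janssen — Janssen by 11–8.
Kaur vs Novak: Novak wins 10–9.
Chen vs Janssen: Chen wins 11–8.
Chen vs Novak: Chen, 10–9.
Janssen–Novak: Janssen 13–6.
Each candidate has at least one pairwise win (Kaur beats Chen; Chen beats Janssen; Janssen beats Kaur; Novak beats Kaur) — no Condorcet loser.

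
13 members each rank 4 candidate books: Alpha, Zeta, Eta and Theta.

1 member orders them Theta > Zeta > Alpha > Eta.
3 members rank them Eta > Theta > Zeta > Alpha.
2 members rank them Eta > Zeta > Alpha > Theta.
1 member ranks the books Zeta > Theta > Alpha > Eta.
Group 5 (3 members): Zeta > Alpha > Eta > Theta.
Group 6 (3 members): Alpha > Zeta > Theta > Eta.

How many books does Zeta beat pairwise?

3

Zeta against each rival (13 members):
Zeta–Alpha: Zeta 10–3.
Zeta–Eta: Zeta 8–5.
Zeta vs Theta: 2+1+3+3 = 9 for Zeta, 4 for Theta — Zeta by 9–4.
Zeta beats Alpha, Eta, Theta — 3 pairwise wins.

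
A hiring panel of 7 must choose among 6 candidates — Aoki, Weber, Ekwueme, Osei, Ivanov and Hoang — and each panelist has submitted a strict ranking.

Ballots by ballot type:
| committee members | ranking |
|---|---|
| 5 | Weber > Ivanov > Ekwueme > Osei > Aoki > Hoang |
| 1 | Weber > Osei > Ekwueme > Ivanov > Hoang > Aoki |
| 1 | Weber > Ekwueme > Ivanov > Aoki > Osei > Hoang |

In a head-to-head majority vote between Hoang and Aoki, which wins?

Aoki

Ballots ranking Hoang above Aoki: 1.
Ballots ranking Aoki above Hoang: 7 − 1 = 6.
Aoki wins the head-to-head 6–1.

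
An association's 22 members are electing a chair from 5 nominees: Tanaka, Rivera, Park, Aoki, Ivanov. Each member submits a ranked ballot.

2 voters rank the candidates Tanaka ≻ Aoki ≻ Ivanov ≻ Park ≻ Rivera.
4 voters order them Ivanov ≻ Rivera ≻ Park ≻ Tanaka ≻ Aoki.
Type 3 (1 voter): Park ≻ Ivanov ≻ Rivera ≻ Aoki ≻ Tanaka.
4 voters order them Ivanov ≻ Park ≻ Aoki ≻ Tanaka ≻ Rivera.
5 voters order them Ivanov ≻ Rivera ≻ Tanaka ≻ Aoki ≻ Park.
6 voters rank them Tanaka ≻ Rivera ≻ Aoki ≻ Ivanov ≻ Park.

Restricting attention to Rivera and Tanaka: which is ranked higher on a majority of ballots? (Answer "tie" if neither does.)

Ballots ranking Rivera above Tanaka: 4 + 1 + 5 = 10.
Ballots ranking Tanaka above Rivera: 22 − 10 = 12.
Tanaka wins the head-to-head 12–10.

Tanaka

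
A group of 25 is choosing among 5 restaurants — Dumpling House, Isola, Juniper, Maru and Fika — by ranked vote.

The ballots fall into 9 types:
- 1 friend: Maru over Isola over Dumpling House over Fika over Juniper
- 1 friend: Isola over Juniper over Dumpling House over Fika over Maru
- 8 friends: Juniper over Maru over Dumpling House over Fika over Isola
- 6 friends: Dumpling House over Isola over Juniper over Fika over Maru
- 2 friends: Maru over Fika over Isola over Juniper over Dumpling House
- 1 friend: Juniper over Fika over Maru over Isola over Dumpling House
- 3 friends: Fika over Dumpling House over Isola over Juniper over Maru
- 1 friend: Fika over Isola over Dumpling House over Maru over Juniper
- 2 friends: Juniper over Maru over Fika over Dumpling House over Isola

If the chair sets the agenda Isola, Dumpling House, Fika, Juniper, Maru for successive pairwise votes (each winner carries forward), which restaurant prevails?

Juniper

Round 1: Isola vs Dumpling House — 6–19, Dumpling House advances.
Round 2: Dumpling House vs Fika — 16–9, Dumpling House advances.
Round 3: Dumpling House vs Juniper — 11–14, Juniper advances.
Round 4: Juniper vs Maru — 21–4, Juniper advances.
The agenda winner is Juniper.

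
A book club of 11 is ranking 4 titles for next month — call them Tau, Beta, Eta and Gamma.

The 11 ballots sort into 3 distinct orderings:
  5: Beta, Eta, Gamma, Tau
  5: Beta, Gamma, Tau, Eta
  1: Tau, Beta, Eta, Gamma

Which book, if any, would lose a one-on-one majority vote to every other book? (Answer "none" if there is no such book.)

Head-to-head results (11 members):
Tau vs Beta: Beta wins 10–1.
Tau vs Eta: Tau preferred on 5+1 = 6 ballots; Tau wins 6–5.
Tau vs Gamma: Tau is ranked higher on 1 ballot, Gamma on 10. Gamma wins 10–1.
Beta vs Eta: Beta is ranked higher on 5+5+1 = 11 ballots, Eta on 0. Beta wins 11–0.
Beta vs Gamma: 11 to 0, Beta.
Eta–Gamma: Eta 6–5.
Each book has at least one pairwise win (Tau beats Eta; Beta beats Tau; Eta beats Gamma; Gamma beats Tau) — no Condorcet loser.

none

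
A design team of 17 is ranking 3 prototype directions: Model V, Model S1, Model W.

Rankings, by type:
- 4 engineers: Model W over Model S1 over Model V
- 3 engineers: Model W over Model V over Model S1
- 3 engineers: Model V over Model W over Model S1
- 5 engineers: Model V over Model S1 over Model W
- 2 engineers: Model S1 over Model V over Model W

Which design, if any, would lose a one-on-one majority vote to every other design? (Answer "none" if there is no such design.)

Pairwise majorities:
Model V vs Model S1: Model V preferred on 3+3+5 = 11 ballots; Model V wins 11–6.
Model V vs Model W: Model V, 10–7.
Model S1 vs Model W: Model W wins 10–7.
Model S1 loses to every other design — it is the Condorcet loser.

Model S1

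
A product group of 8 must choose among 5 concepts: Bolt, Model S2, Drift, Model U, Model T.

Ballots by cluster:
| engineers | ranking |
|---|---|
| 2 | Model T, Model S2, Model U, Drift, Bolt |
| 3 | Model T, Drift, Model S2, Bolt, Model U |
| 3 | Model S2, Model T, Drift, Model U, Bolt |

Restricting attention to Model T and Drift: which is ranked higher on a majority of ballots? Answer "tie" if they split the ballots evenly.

Model T

Ballots ranking Model T above Drift: 2 + 3 + 3 = 8.
Ballots ranking Drift above Model T: 8 − 8 = 0.
Model T wins the head-to-head 8–0.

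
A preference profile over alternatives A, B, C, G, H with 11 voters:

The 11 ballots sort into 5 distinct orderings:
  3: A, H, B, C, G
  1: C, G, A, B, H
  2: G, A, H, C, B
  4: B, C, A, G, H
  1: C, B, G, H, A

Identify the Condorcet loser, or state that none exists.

H

Head-to-head results (11 voters):
A vs B: A preferred on 3+1+2 = 6 ballots; A wins 6–5.
A vs C: A preferred on 3+2 = 5 ballots; C wins 6–5.
A vs G: A preferred on 3+4 = 7 ballots; A wins 7–4.
A vs H: 10 to 1, A.
B vs C: B preferred on 3+4 = 7 ballots; B wins 7–4.
B vs G: B is ranked higher on 3+4+1 = 8 ballots, G on 3. B wins 8–3.
B–H: B 6–5.
C vs G: C preferred on 3+1+4+1 = 9 ballots; C wins 9–2.
C vs H: C is ranked higher on 1+4+1 = 6 ballots, H on 5. C wins 6–5.
G vs H: G preferred on 1+2+4+1 = 8 ballots; G wins 8–3.
H is beaten in every head-to-head and is the Condorcet loser.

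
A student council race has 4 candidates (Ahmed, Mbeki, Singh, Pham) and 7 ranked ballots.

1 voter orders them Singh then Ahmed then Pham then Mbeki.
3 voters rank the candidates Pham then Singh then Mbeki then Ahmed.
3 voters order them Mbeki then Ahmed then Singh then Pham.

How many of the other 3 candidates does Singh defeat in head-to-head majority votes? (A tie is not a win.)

Singh against each rival (7 voters):
Singh vs Ahmed: Singh is ranked higher on 1+3 = 4 ballots, Ahmed on 3. Singh wins 4–3.
Singh vs Mbeki: Singh preferred on 1+3 = 4 ballots; Singh wins 4–3.
Singh vs Pham: Singh wins 4–3.
Singh beats Ahmed, Mbeki, Pham — 3 pairwise wins.

3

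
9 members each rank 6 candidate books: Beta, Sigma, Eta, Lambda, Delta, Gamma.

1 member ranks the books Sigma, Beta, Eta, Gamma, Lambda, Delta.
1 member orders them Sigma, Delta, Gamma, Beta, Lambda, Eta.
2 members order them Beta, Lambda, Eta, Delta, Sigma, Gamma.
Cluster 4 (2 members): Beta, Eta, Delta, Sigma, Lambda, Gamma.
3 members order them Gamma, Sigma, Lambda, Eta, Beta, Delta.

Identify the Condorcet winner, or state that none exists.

Head-to-head results (9 members):
Beta vs Sigma: Sigma, 5–4.
Beta–Eta: Beta 6–3.
Beta vs Lambda: Beta, 6–3.
Beta–Delta: Beta 8–1.
Beta vs Gamma: Beta, 5–4.
Sigma–Eta: Sigma 5–4.
Sigma–Lambda: Sigma 7–2.
Sigma vs Delta: Sigma wins 5–4.
Sigma vs Gamma: Sigma wins 6–3.
Eta–Lambda: Lambda 6–3.
Eta vs Delta: Eta wins 8–1.
Eta–Gamma: Eta 5–4.
Lambda vs Delta: Lambda wins 6–3.
Lambda vs Gamma: Gamma wins 5–4.
Delta vs Gamma: Delta, 5–4.
Only Sigma has no losses; Sigma is the Condorcet winner.

Sigma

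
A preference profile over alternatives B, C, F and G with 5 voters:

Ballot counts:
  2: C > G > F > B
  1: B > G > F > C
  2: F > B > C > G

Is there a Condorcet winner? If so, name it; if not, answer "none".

none

Head-to-head results (5 voters):
B vs C: 1+2 = 3 for B, 2 for C — B by 3–2.
B vs F: B is ranked higher on 1 ballot, F on 4. F wins 4–1.
B vs G: 3 to 2, B.
C vs F: C preferred on 2 ballots; F wins 3–2.
C vs G: 4 to 1, C.
F vs G: 2 to 3, G.
Each alternative drops at least one matchup (B loses to F; C loses to B; F loses to G; G loses to B); the cycle B → G → F → B rules out a Condorcet winner.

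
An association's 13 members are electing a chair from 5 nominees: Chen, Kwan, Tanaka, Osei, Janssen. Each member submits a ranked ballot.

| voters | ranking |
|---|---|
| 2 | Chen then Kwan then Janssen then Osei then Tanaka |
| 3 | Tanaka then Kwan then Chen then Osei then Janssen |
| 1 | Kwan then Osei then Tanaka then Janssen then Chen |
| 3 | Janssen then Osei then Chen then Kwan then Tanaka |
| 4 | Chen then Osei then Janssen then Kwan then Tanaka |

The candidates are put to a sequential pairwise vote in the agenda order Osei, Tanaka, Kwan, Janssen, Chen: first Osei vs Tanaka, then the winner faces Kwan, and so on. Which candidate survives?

Chen

Round 1: Osei vs Tanaka — 10–3, Osei advances.
Round 2: Osei vs Kwan — 7–6, Osei advances.
Round 3: Osei vs Janssen — 8–5, Osei advances.
Round 4: Osei vs Chen — 4–9, Chen advances.
The agenda winner is Chen.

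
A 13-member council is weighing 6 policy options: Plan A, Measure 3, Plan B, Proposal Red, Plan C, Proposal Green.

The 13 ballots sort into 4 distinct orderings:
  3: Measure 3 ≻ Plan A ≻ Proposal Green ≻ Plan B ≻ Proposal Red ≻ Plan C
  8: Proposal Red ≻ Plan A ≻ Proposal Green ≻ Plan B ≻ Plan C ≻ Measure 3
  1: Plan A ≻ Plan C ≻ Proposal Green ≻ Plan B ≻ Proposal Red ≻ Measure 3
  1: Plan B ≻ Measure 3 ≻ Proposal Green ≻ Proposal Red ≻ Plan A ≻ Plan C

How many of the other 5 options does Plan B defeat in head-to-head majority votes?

Plan B against each rival (13 council members):
Plan B vs Plan A: 1 to 12, Plan A.
Plan B–Measure 3: Plan B 10–3.
Plan B–Proposal Red: Proposal Red 8–5.
Plan B vs Plan C: 3+8+1 = 12 for Plan B, 1 for Plan C — Plan B by 12–1.
Plan B vs Proposal Green: Plan B is ranked higher on 1 ballot, Proposal Green on 12. Proposal Green wins 12–1.
Plan B beats Measure 3, Plan C; loses to Plan A, Proposal Red, Proposal Green — 2 pairwise wins.

2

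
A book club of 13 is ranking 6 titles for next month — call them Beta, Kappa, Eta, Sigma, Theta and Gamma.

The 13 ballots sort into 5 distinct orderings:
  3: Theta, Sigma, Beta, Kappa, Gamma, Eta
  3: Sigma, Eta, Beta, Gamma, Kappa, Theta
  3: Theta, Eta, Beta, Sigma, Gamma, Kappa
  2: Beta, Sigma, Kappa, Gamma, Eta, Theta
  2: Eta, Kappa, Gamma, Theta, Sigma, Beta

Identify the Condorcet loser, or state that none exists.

none

Pairwise majorities:
Beta vs Kappa: 3+3+3+2 = 11 for Beta, 2 for Kappa — Beta by 11–2.
Beta vs Eta: Eta wins 8–5.
Beta–Sigma: Sigma 8–5.
Beta vs Theta: Theta wins 8–5.
Beta–Gamma: Beta 11–2.
Kappa vs Eta: Kappa preferred on 3+2 = 5 ballots; Eta wins 8–5.
Kappa–Sigma: Sigma 11–2.
Kappa vs Theta: Kappa, 7–6.
Kappa vs Gamma: Kappa wins 7–6.
Eta vs Sigma: 5 to 8, Sigma.
Eta vs Theta: Eta wins 7–6.
Eta–Gamma: Eta 8–5.
Sigma vs Theta: Sigma is ranked higher on 3+2 = 5 ballots, Theta on 8. Theta wins 8–5.
Sigma–Gamma: Sigma 11–2.
Theta vs Gamma: Gamma wins 7–6.
No book is winless: Beta beats Kappa; Kappa beats Theta; Eta beats Beta; Sigma beats Beta; Theta beats Beta; Gamma beats Theta. There is no Condorcet loser.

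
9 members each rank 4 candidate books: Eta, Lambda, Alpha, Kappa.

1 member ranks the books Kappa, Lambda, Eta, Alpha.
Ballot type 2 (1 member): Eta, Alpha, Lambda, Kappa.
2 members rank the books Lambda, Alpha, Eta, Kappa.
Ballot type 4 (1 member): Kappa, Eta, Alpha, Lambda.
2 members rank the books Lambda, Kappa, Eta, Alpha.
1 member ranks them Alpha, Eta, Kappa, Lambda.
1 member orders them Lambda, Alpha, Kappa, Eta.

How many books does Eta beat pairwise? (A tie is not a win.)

1

Eta against each rival (9 members):
Eta vs Lambda: Lambda wins 6–3.
Eta vs Alpha: 5 to 4, Eta.
Eta vs Kappa: Kappa, 5–4.
Eta beats Alpha; loses to Lambda, Kappa — 1 pairwise win.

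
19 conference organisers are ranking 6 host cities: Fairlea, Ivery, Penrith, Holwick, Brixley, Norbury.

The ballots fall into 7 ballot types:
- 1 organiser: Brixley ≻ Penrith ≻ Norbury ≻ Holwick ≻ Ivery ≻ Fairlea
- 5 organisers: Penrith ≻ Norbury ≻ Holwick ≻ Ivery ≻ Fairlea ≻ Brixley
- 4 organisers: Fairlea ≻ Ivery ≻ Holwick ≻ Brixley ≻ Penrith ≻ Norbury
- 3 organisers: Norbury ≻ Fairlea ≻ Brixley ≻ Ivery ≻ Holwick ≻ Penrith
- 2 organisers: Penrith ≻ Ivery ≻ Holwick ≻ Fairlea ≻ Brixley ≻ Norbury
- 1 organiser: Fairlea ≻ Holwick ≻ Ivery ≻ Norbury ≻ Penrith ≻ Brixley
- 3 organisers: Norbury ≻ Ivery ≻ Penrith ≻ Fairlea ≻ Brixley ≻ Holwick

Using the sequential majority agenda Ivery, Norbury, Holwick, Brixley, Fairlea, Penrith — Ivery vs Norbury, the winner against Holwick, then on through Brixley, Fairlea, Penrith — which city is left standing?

Round 1: Ivery vs Norbury — 7–12, Norbury advances.
Round 2: Norbury vs Holwick — 12–7, Norbury advances.
Round 3: Norbury vs Brixley — 12–7, Norbury advances.
Round 4: Norbury vs Fairlea — 12–7, Norbury advances.
Round 5: Norbury vs Penrith — 7–12, Penrith advances.
The agenda winner is Penrith.

Penrith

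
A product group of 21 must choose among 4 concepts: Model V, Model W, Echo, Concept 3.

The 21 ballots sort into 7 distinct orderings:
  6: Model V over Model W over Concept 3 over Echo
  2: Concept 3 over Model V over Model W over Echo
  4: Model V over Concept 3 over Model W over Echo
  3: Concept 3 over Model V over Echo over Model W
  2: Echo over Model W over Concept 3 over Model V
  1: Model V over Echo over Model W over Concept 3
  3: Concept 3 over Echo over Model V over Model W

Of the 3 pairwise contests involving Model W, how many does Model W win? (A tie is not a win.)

1

Model W against each rival (21 engineers):
Model W vs Model V: Model V, 19–2.
Model W vs Echo: 6+2+4 = 12 for Model W, 9 for Echo — Model W by 12–9.
Model W vs Concept 3: 6+2+1 = 9 for Model W, 12 for Concept 3 — Concept 3 by 12–9.
Model W beats Echo; loses to Model V, Concept 3 — 1 pairwise win.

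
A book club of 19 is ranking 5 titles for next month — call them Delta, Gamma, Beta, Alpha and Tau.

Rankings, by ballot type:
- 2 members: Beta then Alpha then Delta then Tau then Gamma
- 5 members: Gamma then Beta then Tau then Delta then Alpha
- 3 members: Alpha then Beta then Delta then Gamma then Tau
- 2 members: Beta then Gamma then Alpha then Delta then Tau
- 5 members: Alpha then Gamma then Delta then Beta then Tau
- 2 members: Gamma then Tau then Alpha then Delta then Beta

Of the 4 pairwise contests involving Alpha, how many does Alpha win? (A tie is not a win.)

4

Alpha against each rival (19 members):
Alpha vs Delta: Alpha preferred on 2+3+2+5+2 = 14 ballots; Alpha wins 14–5.
Alpha vs Gamma: Alpha wins 10–9.
Alpha vs Beta: Alpha preferred on 3+5+2 = 10 ballots; Alpha wins 10–9.
Alpha vs Tau: Alpha wins 12–7.
Alpha beats Delta, Gamma, Beta, Tau — 4 pairwise wins.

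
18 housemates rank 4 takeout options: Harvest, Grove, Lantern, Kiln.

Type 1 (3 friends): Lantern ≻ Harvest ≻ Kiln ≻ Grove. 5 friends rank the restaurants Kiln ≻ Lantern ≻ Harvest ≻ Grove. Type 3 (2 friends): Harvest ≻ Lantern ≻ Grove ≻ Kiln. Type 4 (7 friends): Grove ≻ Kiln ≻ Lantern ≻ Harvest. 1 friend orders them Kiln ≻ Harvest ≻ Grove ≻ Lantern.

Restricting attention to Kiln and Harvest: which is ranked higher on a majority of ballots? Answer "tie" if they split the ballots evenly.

Kiln

Ballots ranking Kiln above Harvest: 5 + 7 + 1 = 13.
Ballots ranking Harvest above Kiln: 18 − 13 = 5.
Kiln wins the head-to-head 13–5.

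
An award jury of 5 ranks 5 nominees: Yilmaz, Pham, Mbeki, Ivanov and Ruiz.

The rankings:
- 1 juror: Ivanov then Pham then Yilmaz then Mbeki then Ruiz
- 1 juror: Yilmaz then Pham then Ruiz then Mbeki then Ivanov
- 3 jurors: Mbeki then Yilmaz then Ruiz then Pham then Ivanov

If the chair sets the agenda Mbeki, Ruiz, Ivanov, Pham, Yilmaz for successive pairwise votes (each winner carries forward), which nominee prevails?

Round 1: Mbeki vs Ruiz — 4–1, Mbeki advances.
Round 2: Mbeki vs Ivanov — 4–1, Mbeki advances.
Round 3: Mbeki vs Pham — 3–2, Mbeki advances.
Round 4: Mbeki vs Yilmaz — 3–2, Mbeki advances.
The agenda winner is Mbeki.

Mbeki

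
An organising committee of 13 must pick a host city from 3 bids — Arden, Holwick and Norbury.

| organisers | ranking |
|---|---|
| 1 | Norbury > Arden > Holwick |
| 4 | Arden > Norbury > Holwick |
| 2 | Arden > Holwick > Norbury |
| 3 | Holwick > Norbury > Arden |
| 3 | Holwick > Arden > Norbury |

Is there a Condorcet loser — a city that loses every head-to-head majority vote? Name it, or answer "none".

Norbury

Head-to-head results (13 organisers):
Arden vs Holwick: 1+4+2 = 7 for Arden, 6 for Holwick — Arden by 7–6.
Arden vs Norbury: Arden wins 9–4.
Holwick vs Norbury: Holwick is ranked higher on 2+3+3 = 8 ballots, Norbury on 5. Holwick wins 8–5.
Only Norbury has no wins; Norbury is the Condorcet loser.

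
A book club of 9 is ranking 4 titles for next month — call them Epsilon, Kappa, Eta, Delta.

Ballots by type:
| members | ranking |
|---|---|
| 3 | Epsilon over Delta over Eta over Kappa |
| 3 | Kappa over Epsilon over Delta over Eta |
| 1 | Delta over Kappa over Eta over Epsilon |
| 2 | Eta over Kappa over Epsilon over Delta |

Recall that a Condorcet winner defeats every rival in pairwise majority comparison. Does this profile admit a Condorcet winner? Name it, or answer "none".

Pairwise majorities:
Epsilon–Kappa: Kappa 6–3.
Epsilon vs Eta: Epsilon, 6–3.
Epsilon–Delta: Epsilon 8–1.
Kappa–Eta: Eta 5–4.
Kappa vs Delta: Kappa wins 5–4.
Eta vs Delta: Delta, 7–2.
Each book drops at least one matchup (Epsilon loses to Kappa; Kappa loses to Eta; Eta loses to Epsilon; Delta loses to Epsilon); the cycle Epsilon > Eta > Kappa > Epsilon rules out a Condorcet winner.

none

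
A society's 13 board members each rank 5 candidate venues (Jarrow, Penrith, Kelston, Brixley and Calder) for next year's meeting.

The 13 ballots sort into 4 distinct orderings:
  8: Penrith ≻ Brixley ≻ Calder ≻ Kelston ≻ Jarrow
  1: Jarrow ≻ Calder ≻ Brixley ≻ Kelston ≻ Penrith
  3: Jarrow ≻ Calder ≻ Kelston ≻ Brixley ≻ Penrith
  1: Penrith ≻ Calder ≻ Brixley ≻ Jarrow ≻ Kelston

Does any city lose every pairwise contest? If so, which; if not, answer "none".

Pairwise majorities:
Jarrow vs Penrith: Penrith wins 9–4.
Jarrow–Kelston: Kelston 8–5.
Jarrow vs Brixley: 4 to 9, Brixley.
Jarrow vs Calder: 1+3 = 4 for Jarrow, 9 for Calder — Calder by 9–4.
Penrith vs Kelston: Penrith is ranked higher on 8+1 = 9 ballots, Kelston on 4. Penrith wins 9–4.
Penrith vs Brixley: 8+1 = 9 for Penrith, 4 for Brixley — Penrith by 9–4.
Penrith vs Calder: Penrith, 9–4.
Kelston vs Brixley: 3 to 10, Brixley.
Kelston vs Calder: Calder wins 13–0.
Brixley vs Calder: 8 for Brixley, 5 for Calder — Brixley by 8–5.
Jarrow is beaten in every head-to-head and is the Condorcet loser.

Jarrow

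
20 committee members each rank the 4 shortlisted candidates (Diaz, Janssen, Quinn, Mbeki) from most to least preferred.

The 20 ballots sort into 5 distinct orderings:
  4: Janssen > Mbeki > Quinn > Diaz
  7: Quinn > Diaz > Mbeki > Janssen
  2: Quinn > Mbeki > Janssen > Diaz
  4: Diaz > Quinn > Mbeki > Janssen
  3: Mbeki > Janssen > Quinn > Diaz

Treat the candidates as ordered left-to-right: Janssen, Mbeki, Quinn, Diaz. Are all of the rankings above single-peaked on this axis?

Axis positions: Janssen=1, Mbeki=2, Quinn=3, Diaz=4.
Ballot type 1 (peak Janssen at position 1): ranking walks positions 1-2-3-4, expanding outward from the peak — single-peaked.
Ballot type 2 (peak Quinn at position 3): ranking walks positions 3-4-2-1, expanding outward from the peak — single-peaked.
Ballot type 3 (peak Quinn at position 3): ranking walks positions 3-2-1-4, expanding outward from the peak — single-peaked.
Ballot type 4 (peak Diaz at position 4): ranking walks positions 4-3-2-1, expanding outward from the peak — single-peaked.
Ballot type 5 (peak Mbeki at position 2): ranking walks positions 2-1-3-4, expanding outward from the peak — single-peaked.
Every ranking is single-peaked on this axis.

yes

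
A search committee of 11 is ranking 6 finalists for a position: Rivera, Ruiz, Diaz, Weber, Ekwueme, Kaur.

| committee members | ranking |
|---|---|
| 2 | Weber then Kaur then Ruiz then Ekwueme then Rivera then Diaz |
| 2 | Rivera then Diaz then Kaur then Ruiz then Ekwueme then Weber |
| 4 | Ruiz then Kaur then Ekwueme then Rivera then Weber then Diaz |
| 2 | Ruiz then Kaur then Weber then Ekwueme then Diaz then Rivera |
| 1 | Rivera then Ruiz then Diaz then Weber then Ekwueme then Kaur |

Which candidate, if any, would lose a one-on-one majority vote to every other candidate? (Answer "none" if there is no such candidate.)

Diaz

Head-to-head results (11 committee members):
Rivera vs Ruiz: Ruiz, 8–3.
Rivera vs Diaz: Rivera preferred on 2+2+4+1 = 9 ballots; Rivera wins 9–2.
Rivera–Weber: Rivera 7–4.
Rivera vs Ekwueme: Ekwueme wins 8–3.
Rivera vs Kaur: 2+1 = 3 for Rivera, 8 for Kaur — Kaur by 8–3.
Ruiz vs Diaz: Ruiz preferred on 2+4+2+1 = 9 ballots; Ruiz wins 9–2.
Ruiz vs Weber: Ruiz wins 9–2.
Ruiz vs Ekwueme: Ruiz preferred on 2+2+4+2+1 = 11 ballots; Ruiz wins 11–0.
Ruiz–Kaur: Ruiz 7–4.
Diaz vs Weber: 3 to 8, Weber.
Diaz vs Ekwueme: Diaz preferred on 2+1 = 3 ballots; Ekwueme wins 8–3.
Diaz vs Kaur: Diaz is ranked higher on 2+1 = 3 ballots, Kaur on 8. Kaur wins 8–3.
Weber vs Ekwueme: Ekwueme, 6–5.
Weber vs Kaur: Weber is ranked higher on 2+1 = 3 ballots, Kaur on 8. Kaur wins 8–3.
Ekwueme vs Kaur: 1 to 10, Kaur.
Only Diaz has no wins; Diaz is the Condorcet loser.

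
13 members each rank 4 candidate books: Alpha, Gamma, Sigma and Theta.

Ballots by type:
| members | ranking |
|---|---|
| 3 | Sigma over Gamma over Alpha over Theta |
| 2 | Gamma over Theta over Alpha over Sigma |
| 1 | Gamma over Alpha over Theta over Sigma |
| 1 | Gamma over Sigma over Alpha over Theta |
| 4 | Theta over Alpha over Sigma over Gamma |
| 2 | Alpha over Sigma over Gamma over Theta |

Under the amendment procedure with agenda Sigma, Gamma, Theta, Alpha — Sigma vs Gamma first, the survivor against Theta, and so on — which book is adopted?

Alpha

Round 1: Sigma vs Gamma — 9–4, Sigma advances.
Round 2: Sigma vs Theta — 6–7, Theta advances.
Round 3: Theta vs Alpha — 6–7, Alpha advances.
Alpha survives the agenda.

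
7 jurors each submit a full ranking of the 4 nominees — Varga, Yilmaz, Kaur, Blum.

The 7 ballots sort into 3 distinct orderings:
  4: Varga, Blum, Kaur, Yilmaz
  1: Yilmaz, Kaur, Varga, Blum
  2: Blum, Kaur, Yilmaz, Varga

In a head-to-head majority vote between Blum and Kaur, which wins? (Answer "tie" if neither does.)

Blum

Ballots ranking Blum above Kaur: 4 + 2 = 6.
Ballots ranking Kaur above Blum: 7 − 6 = 1.
Blum wins the head-to-head 6–1.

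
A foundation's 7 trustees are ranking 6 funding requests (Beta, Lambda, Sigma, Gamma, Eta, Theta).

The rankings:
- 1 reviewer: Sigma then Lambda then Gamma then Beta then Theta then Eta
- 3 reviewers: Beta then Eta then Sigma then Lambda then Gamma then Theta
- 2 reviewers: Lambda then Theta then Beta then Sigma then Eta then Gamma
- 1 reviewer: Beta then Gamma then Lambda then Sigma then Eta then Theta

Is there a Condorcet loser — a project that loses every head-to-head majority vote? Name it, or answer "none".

Head-to-head results (7 reviewers):
Beta vs Lambda: Beta, 4–3.
Beta vs Sigma: Beta, 6–1.
Beta vs Gamma: Beta, 6–1.
Beta vs Eta: Beta preferred on 1+3+2+1 = 7 ballots; Beta wins 7–0.
Beta vs Theta: Beta wins 5–2.
Lambda vs Sigma: 2+1 = 3 for Lambda, 4 for Sigma — Sigma by 4–3.
Lambda–Gamma: Lambda 6–1.
Lambda vs Eta: Lambda wins 4–3.
Lambda–Theta: Lambda 7–0.
Sigma vs Gamma: Sigma is ranked higher on 1+3+2 = 6 ballots, Gamma on 1. Sigma wins 6–1.
Sigma vs Eta: Sigma, 4–3.
Sigma vs Theta: Sigma is ranked higher on 1+3+1 = 5 ballots, Theta on 2. Sigma wins 5–2.
Gamma vs Eta: Gamma preferred on 1+1 = 2 ballots; Eta wins 5–2.
Gamma vs Theta: Gamma preferred on 1+3+1 = 5 ballots; Gamma wins 5–2.
Eta vs Theta: Eta wins 4–3.
Theta is beaten in every head-to-head and is the Condorcet loser.

Theta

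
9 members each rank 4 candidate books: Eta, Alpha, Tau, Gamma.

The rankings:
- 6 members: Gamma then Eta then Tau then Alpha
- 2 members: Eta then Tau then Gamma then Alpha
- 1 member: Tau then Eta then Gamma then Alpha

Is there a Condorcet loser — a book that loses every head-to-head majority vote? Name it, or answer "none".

Pairwise majorities:
Eta vs Alpha: Eta wins 9–0.
Eta–Tau: Eta 8–1.
Eta–Gamma: Gamma 6–3.
Alpha vs Tau: Tau wins 9–0.
Alpha vs Gamma: Gamma wins 9–0.
Tau vs Gamma: 2+1 = 3 for Tau, 6 for Gamma — Gamma by 6–3.
Only Alpha has no wins; Alpha is the Condorcet loser.

Alpha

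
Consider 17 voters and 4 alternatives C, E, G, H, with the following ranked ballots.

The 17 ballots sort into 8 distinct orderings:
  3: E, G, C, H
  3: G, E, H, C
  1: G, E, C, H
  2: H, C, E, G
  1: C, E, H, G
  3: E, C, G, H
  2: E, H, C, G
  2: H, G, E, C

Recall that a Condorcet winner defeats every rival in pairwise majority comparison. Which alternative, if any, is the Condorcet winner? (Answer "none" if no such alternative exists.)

Check each pair by majority over 17 ballots:
C vs E: E wins 14–3.
C vs G: 2+1+3+2 = 8 for C, 9 for G — G by 9–8.
C vs H: 3+1+1+3 = 8 for C, 9 for H — H by 9–8.
E vs G: E preferred on 3+2+1+3+2 = 11 ballots; E wins 11–6.
E vs H: E, 13–4.
G vs H: G preferred on 3+3+1+3 = 10 ballots; G wins 10–7.
E defeats every rival head-to-head and is the Condorcet winner.

E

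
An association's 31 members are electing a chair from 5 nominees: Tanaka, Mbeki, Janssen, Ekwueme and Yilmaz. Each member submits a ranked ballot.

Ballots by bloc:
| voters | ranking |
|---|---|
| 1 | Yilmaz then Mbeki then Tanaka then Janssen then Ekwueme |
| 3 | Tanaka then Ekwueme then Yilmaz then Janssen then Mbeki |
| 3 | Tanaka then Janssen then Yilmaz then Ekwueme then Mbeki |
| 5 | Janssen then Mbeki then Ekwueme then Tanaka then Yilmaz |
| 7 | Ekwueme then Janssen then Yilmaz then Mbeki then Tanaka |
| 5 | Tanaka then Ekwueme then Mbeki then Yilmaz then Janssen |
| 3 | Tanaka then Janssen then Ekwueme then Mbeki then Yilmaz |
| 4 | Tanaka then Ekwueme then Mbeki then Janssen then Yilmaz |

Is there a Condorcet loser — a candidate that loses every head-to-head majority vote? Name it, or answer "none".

Head-to-head results (31 voters):
Tanaka vs Mbeki: 18 to 13, Tanaka.
Tanaka–Janssen: Tanaka 19–12.
Tanaka vs Ekwueme: Tanaka is ranked higher on 1+3+3+5+3+4 = 19 ballots, Ekwueme on 12. Tanaka wins 19–12.
Tanaka–Yilmaz: Tanaka 23–8.
Mbeki vs Janssen: Janssen, 21–10.
Mbeki vs Ekwueme: Ekwueme wins 25–6.
Mbeki vs Yilmaz: Mbeki is ranked higher on 5+5+3+4 = 17 ballots, Yilmaz on 14. Mbeki wins 17–14.
Janssen vs Ekwueme: Ekwueme, 19–12.
Janssen vs Yilmaz: Janssen, 22–9.
Ekwueme vs Yilmaz: 27 to 4, Ekwueme.
Yilmaz loses to every other candidate — it is the Condorcet loser.

Yilmaz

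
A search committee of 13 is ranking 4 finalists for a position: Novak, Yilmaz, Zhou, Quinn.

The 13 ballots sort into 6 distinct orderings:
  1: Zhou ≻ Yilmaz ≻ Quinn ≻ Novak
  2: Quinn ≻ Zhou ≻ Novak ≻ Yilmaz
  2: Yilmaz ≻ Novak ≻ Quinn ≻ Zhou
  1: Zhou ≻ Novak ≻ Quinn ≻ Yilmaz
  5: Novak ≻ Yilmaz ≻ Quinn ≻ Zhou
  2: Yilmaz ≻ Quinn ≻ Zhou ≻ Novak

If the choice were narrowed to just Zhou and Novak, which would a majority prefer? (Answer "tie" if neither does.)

Ballots ranking Zhou above Novak: 1 + 2 + 1 + 2 = 6.
Ballots ranking Novak above Zhou: 13 − 6 = 7.
Novak wins the head-to-head 7–6.

Novak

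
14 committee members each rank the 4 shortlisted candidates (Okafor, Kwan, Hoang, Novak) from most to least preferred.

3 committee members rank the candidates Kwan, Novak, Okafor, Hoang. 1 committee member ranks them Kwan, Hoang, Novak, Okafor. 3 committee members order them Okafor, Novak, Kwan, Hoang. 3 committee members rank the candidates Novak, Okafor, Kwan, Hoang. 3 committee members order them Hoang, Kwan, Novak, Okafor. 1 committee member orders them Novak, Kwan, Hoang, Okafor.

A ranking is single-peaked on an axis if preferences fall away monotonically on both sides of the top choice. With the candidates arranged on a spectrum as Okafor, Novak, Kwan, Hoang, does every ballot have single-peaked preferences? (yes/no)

yes

Axis positions: Okafor=1, Novak=2, Kwan=3, Hoang=4.
Ballot type 1 (peak Kwan at position 3): ranking walks positions 3-2-1-4, expanding outward from the peak — single-peaked.
Ballot type 2 (peak Kwan at position 3): ranking walks positions 3-4-2-1, expanding outward from the peak — single-peaked.
Ballot type 3 (peak Okafor at position 1): ranking walks positions 1-2-3-4, expanding outward from the peak — single-peaked.
Ballot type 4 (peak Novak at position 2): ranking walks positions 2-1-3-4, expanding outward from the peak — single-peaked.
Ballot type 5 (peak Hoang at position 4): ranking walks positions 4-3-2-1, expanding outward from the peak — single-peaked.
Ballot type 6 (peak Novak at position 2): ranking walks positions 2-3-4-1, expanding outward from the peak — single-peaked.
Every ranking is single-peaked on this axis.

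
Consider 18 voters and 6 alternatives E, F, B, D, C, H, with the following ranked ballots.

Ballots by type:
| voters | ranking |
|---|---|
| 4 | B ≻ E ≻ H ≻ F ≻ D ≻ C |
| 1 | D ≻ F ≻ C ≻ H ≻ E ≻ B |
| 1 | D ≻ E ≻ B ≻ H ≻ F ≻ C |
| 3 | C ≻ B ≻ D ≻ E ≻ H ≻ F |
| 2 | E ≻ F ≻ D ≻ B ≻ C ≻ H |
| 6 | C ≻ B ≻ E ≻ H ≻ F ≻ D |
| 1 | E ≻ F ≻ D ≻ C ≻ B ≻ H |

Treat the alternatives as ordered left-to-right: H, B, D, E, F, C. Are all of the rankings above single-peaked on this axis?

Axis positions: H=1, B=2, D=3, E=4, F=5, C=6.
Type 1: ranking walks positions 2-4-1-5-3-6; E is ranked above D even though D lies between E and the peak B on the axis — preferences dip and rise again. Not single-peaked.
Type 2: ranking walks positions 3-5-6-1-4-2; F is ranked above E even though E lies between F and the peak D on the axis — preferences dip and rise again. Not single-peaked.
Type 3 (peak D at position 3): ranking walks positions 3-4-2-1-5-6, expanding outward from the peak — single-peaked.
Type 4: ranking walks positions 6-2-3-4-1-5; B is ranked above F even though F lies between B and the peak C on the axis — preferences dip and rise again. Not single-peaked.
Type 5 (peak E at position 4): ranking walks positions 4-5-3-2-6-1, expanding outward from the peak — single-peaked.
Type 6: ranking walks positions 6-2-4-1-5-3; B is ranked above F even though F lies between B and the peak C on the axis — preferences dip and rise again. Not single-peaked.
Type 7 (peak E at position 4): ranking walks positions 4-5-3-6-2-1, expanding outward from the peak — single-peaked.
Type 1 violates single-peakedness, so the profile is not single-peaked on this axis.

no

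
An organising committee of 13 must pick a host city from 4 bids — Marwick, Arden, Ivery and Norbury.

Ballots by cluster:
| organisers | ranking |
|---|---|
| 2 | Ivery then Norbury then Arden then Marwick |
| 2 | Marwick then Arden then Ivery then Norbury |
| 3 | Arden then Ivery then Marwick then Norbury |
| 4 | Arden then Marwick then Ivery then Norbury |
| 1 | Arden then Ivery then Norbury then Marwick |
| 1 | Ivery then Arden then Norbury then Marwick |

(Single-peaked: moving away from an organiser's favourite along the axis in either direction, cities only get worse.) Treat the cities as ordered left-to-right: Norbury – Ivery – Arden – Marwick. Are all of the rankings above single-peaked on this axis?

yes

Axis positions: Norbury=1, Ivery=2, Arden=3, Marwick=4.
Cluster 1 (peak Ivery at position 2): ranking walks positions 2-1-3-4, expanding outward from the peak — single-peaked.
Cluster 2 (peak Marwick at position 4): ranking walks positions 4-3-2-1, expanding outward from the peak — single-peaked.
Cluster 3 (peak Arden at position 3): ranking walks positions 3-2-4-1, expanding outward from the peak — single-peaked.
Cluster 4 (peak Arden at position 3): ranking walks positions 3-4-2-1, expanding outward from the peak — single-peaked.
Cluster 5 (peak Arden at position 3): ranking walks positions 3-2-1-4, expanding outward from the peak — single-peaked.
Cluster 6 (peak Ivery at position 2): ranking walks positions 2-3-1-4, expanding outward from the peak — single-peaked.
Every ranking is single-peaked on this axis.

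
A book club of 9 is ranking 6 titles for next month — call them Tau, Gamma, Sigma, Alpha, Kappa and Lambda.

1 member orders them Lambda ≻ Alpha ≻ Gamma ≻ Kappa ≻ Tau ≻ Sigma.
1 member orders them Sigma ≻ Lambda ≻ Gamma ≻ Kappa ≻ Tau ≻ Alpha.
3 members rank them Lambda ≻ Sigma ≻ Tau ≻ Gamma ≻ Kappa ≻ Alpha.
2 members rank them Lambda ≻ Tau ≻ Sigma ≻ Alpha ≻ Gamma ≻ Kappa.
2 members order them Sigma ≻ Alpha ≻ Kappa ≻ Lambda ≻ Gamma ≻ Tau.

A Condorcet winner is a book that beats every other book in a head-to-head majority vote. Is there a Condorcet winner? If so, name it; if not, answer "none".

Lambda

Pairwise majorities:
Tau vs Gamma: Tau wins 5–4.
Tau–Sigma: Sigma 6–3.
Tau vs Alpha: Tau, 6–3.
Tau vs Kappa: Tau wins 5–4.
Tau vs Lambda: Lambda, 9–0.
Gamma–Sigma: Sigma 8–1.
Gamma vs Alpha: Alpha wins 5–4.
Gamma–Kappa: Gamma 7–2.
Gamma vs Lambda: Lambda, 9–0.
Sigma vs Alpha: Sigma, 8–1.
Sigma–Kappa: Sigma 8–1.
Sigma–Lambda: Lambda 6–3.
Alpha vs Kappa: Alpha, 5–4.
Alpha vs Lambda: Lambda, 7–2.
Kappa vs Lambda: Lambda, 7–2.
Lambda wins every pairwise contest, so Lambda is the Condorcet winner.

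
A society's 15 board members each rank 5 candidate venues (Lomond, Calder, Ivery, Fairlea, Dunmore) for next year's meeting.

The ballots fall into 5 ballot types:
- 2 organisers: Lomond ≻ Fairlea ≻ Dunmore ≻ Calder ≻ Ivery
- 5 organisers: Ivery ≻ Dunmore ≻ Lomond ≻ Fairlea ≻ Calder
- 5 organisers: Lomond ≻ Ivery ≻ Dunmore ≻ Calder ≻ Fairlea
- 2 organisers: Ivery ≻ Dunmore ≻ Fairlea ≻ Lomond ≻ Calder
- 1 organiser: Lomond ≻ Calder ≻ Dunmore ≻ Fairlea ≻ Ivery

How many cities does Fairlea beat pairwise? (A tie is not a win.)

1

Fairlea against each rival (15 organisers):
Fairlea vs Lomond: Fairlea preferred on 2 ballots; Lomond wins 13–2.
Fairlea–Calder: Fairlea 9–6.
Fairlea–Ivery: Ivery 12–3.
Fairlea vs Dunmore: 2 to 13, Dunmore.
Fairlea beats Calder; loses to Lomond, Ivery, Dunmore — 1 pairwise win.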